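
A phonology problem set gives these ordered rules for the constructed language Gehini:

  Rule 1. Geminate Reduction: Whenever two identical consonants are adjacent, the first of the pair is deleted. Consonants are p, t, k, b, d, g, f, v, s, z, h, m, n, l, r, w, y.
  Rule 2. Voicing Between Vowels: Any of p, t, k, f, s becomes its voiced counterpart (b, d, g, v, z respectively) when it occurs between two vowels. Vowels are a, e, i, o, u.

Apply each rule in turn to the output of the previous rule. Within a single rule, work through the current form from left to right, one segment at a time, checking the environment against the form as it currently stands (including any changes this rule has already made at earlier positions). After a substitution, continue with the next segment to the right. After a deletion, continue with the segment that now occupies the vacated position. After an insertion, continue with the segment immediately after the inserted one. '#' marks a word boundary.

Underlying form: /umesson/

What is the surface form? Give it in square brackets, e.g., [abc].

Rule 1 Geminate Reduction: [umesson] → [umeson]
Rule 2 Voicing Between Vowels: [umeson] → [umezon]

[umezon]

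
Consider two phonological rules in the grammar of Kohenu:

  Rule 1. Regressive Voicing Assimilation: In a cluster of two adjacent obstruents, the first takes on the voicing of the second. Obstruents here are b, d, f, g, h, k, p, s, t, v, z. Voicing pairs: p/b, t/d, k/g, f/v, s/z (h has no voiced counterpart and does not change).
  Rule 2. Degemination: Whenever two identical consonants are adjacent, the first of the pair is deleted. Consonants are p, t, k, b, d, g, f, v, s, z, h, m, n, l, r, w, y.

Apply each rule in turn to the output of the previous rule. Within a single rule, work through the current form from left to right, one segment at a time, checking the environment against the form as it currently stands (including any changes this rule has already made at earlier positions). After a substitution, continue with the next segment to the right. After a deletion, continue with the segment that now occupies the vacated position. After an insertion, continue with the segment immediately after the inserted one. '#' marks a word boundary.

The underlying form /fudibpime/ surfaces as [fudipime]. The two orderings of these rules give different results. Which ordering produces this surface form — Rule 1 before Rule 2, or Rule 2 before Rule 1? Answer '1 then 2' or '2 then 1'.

Order 1 then 2:
  1 Regressive Voicing Assimilation: [fudibpime] → [fudippime]
  2 Degemination: [fudippime] → [fudipime]
  result: [fudipime]
Order 2 then 1:
  2 Degemination: no change — [fudibpime]
  1 Regressive Voicing Assimilation: [fudibpime] → [fudippime]
  result: [fudippime]

1 then 2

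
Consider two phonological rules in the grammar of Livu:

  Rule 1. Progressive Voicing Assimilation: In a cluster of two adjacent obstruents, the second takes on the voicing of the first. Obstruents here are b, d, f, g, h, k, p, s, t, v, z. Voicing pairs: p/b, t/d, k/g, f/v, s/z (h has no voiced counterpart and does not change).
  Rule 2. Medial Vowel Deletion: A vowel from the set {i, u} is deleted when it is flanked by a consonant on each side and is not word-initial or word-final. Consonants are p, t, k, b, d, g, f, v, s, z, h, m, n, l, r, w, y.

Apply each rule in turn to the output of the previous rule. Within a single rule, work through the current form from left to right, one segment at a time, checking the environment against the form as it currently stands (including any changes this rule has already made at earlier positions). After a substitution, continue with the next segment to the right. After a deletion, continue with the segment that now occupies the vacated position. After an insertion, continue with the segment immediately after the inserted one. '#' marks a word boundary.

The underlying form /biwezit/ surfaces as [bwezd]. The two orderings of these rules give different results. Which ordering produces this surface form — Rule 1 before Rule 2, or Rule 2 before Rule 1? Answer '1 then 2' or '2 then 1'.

Order 1 then 2:
  1 Progressive Voicing Assimilation: no change — [biwezit]
  2 Medial Vowel Deletion: [biwezit] → [bwezt]
  result: [bwezt]
Order 2 then 1:
  2 Medial Vowel Deletion: [biwezit] → [bwezt]
  1 Progressive Voicing Assimilation: [bwezt] → [bwezd]
  result: [bwezd]

2 then 1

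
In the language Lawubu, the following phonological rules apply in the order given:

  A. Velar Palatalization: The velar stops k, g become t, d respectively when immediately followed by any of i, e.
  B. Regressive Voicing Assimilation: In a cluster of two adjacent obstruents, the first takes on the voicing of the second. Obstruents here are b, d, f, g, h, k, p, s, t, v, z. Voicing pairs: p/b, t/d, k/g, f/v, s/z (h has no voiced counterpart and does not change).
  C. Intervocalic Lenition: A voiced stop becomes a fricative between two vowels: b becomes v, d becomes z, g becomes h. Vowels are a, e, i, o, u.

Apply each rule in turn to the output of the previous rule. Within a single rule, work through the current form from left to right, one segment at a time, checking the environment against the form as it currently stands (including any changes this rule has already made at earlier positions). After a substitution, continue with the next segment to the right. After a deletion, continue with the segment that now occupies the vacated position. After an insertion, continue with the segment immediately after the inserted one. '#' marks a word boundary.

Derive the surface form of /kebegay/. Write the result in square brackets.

[tevehay]

A Velar Palatalization: [kebegay] → [tebegay]
B Regressive Voicing Assimilation: no change — [tebegay]
C Intervocalic Lenition: [tebegay] → [tevehay]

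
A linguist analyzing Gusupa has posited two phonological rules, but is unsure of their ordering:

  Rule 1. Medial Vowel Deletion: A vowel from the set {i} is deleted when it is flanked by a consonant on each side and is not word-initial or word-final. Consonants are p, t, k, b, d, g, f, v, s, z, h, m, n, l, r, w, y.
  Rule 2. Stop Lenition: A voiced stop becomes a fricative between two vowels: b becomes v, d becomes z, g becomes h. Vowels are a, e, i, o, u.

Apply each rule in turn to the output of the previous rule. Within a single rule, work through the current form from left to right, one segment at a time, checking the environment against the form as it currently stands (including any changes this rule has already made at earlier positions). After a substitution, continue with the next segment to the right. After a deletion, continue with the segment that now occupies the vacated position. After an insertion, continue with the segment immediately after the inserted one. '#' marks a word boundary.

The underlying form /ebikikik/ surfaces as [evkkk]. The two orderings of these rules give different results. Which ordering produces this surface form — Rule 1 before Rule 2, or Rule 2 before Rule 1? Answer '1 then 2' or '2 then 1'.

2 then 1

Order 1 then 2:
  1 Medial Vowel Deletion: [ebikikik] → [ebkkk]
  2 Stop Lenition: no change — [ebkkk]
  result: [ebkkk]
Order 2 then 1:
  2 Stop Lenition: [ebikikik] → [evikikik]
  1 Medial Vowel Deletion: [evikikik] → [evkkk]
  result: [evkkk]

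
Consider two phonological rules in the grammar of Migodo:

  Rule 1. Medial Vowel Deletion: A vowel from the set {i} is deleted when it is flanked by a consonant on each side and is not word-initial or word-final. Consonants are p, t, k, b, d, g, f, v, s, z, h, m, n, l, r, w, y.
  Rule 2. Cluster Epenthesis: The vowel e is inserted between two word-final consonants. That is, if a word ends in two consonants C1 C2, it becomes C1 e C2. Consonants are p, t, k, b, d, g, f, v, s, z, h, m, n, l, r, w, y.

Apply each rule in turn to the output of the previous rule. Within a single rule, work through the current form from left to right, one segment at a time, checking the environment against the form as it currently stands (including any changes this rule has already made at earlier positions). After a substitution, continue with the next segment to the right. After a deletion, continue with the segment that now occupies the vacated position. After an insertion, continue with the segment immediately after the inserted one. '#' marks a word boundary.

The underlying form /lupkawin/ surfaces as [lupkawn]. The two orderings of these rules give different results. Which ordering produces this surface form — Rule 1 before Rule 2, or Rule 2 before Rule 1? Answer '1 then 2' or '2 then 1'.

Order 1 then 2:
  1 Medial Vowel Deletion: [lupkawin] → [lupkawn]
  2 Cluster Epenthesis: [lupkawn] → [lupkawen]
  result: [lupkawen]
Order 2 then 1:
  2 Cluster Epenthesis: no change — [lupkawin]
  1 Medial Vowel Deletion: [lupkawin] → [lupkawn]
  result: [lupkawn]

2 then 1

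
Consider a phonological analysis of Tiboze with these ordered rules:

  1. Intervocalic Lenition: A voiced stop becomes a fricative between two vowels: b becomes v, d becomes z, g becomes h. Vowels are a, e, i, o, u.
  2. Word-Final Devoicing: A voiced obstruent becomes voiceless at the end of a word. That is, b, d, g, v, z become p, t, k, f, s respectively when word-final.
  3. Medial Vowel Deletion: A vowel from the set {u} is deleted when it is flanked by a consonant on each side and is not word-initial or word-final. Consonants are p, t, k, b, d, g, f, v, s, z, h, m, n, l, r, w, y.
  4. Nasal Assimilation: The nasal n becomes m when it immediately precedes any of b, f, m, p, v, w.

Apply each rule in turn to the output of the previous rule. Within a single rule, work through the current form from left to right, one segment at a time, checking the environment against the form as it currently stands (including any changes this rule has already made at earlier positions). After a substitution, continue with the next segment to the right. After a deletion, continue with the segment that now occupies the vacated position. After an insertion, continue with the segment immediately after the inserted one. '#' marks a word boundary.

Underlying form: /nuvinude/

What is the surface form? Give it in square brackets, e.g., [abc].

1 Intervocalic Lenition: [nuvinude] → [nuvinuze]
2 Word-Final Devoicing: no change — [nuvinuze]
3 Medial Vowel Deletion: [nuvinuze] → [nvinze]
4 Nasal Assimilation: [nvinze] → [mvinze]

[mvinze]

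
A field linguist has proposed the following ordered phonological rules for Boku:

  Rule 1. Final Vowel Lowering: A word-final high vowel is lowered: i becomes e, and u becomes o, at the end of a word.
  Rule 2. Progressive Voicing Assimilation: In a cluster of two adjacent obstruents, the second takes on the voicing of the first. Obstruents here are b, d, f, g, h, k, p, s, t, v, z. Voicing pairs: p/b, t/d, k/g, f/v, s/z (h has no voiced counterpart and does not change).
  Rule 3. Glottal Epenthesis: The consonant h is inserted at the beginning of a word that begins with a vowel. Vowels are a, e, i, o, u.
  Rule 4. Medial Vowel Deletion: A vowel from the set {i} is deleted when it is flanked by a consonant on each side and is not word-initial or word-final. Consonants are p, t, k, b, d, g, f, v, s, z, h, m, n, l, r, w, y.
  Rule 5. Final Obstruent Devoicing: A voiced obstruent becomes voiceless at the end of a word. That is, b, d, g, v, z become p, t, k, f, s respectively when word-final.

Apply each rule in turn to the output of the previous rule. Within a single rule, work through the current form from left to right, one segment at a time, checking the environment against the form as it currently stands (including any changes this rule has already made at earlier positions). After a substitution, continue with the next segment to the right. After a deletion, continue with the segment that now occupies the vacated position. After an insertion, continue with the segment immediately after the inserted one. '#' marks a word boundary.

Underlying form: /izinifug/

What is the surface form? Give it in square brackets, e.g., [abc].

[hznfuk]

Rule 1 Final Vowel Lowering: no change — [izinifug]
Rule 2 Progressive Voicing Assimilation: no change — [izinifug]
Rule 3 Glottal Epenthesis: [izinifug] → [hizinifug]
Rule 4 Medial Vowel Deletion: [hizinifug] → [hznfug]
Rule 5 Final Obstruent Devoicing: [hznfug] → [hznfuk]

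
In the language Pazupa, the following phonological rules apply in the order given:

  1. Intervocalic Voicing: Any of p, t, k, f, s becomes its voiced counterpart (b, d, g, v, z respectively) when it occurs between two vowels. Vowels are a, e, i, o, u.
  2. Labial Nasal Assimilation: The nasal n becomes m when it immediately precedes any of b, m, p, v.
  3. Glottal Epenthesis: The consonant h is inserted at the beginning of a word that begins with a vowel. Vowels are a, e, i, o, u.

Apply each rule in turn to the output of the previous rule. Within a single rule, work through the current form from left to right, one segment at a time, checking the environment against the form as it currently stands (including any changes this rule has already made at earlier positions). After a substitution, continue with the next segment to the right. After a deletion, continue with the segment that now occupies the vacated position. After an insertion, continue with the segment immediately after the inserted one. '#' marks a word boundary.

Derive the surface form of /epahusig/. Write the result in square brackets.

[hebahuzig]

1 Intervocalic Voicing: [epahusig] → [ebahuzig]
2 Labial Nasal Assimilation: no change — [ebahuzig]
3 Glottal Epenthesis: [ebahuzig] → [hebahuzig]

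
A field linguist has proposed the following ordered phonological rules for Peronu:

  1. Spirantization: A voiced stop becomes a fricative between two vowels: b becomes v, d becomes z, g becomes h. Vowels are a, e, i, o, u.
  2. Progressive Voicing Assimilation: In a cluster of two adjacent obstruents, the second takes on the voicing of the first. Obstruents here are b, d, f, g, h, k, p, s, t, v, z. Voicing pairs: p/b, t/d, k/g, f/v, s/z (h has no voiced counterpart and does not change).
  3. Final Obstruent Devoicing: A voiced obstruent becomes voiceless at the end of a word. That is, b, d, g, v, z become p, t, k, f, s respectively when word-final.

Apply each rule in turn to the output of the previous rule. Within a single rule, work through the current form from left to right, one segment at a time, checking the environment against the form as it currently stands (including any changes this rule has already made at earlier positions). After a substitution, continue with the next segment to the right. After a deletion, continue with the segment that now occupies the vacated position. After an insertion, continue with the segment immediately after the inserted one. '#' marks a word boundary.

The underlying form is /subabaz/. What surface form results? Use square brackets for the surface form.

1 Spirantization: [subabaz] → [suvavaz]
2 Progressive Voicing Assimilation: no change — [suvavaz]
3 Final Obstruent Devoicing: [suvavaz] → [suvavas]

[suvavas]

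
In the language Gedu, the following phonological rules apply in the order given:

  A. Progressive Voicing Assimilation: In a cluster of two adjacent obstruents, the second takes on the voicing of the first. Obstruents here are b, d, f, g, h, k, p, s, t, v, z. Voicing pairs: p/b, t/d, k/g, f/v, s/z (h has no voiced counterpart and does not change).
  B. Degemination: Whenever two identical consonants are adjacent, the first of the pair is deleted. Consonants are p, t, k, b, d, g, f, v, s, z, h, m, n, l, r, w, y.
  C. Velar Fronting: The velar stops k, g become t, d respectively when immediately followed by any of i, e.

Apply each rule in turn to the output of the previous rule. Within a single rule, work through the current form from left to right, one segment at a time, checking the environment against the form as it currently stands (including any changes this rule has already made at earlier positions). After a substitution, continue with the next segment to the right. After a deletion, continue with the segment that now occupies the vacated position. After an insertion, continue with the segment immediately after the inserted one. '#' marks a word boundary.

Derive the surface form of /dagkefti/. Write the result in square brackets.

[dadefti]

A Progressive Voicing Assimilation: [dagkefti] → [daggefti]
B Degemination: [daggefti] → [dagefti]
C Velar Fronting: [dagefti] → [dadefti]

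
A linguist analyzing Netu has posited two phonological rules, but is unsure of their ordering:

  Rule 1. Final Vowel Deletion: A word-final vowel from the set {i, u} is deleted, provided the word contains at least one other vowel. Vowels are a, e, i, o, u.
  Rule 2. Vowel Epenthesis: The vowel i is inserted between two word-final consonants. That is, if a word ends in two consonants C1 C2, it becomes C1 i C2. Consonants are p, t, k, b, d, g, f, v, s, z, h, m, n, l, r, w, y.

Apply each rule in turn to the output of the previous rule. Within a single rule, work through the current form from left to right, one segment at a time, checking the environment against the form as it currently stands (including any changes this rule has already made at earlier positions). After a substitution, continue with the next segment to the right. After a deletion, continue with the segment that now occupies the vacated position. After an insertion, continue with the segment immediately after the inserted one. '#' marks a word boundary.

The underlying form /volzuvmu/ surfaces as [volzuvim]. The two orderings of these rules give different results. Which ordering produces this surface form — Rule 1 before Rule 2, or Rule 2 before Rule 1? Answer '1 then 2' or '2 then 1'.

Order 1 then 2:
  1 Final Vowel Deletion: [volzuvmu] → [volzuvm]
  2 Vowel Epenthesis: [volzuvm] → [volzuvim]
  result: [volzuvim]
Order 2 then 1:
  2 Vowel Epenthesis: no change — [volzuvmu]
  1 Final Vowel Deletion: [volzuvmu] → [volzuvm]
  result: [volzuvm]

1 then 2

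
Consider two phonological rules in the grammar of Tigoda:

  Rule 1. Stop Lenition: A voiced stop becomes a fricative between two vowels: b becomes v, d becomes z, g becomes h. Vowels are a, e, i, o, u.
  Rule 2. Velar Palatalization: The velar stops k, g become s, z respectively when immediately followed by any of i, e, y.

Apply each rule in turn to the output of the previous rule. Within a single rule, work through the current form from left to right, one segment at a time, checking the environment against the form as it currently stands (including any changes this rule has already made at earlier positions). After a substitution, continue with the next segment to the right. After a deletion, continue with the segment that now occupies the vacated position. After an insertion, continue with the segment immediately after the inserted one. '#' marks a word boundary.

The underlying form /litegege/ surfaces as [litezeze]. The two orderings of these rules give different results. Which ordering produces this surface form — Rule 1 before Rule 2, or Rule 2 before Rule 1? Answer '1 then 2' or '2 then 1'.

Order 1 then 2:
  1 Stop Lenition: [litegege] → [litehehe]
  2 Velar Palatalization: no change — [litehehe]
  result: [litehehe]
Order 2 then 1:
  2 Velar Palatalization: [litegege] → [litezeze]
  1 Stop Lenition: no change — [litezeze]
  result: [litezeze]

2 then 1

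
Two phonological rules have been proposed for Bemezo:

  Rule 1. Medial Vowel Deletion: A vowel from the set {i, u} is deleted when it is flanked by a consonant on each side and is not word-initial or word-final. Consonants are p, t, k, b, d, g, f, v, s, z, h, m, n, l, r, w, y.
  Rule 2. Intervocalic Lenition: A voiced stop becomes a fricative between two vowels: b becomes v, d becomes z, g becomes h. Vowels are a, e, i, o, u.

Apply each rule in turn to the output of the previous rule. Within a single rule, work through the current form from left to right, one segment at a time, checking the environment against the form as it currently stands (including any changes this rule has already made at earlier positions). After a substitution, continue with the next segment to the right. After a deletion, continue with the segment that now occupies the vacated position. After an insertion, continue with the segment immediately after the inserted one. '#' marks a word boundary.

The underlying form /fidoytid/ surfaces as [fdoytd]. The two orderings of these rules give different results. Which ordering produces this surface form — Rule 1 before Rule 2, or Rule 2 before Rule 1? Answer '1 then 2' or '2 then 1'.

Order 1 then 2:
  1 Medial Vowel Deletion: [fidoytid] → [fdoytd]
  2 Intervocalic Lenition: no change — [fdoytd]
  result: [fdoytd]
Order 2 then 1:
  2 Intervocalic Lenition: [fidoytid] → [fizoytid]
  1 Medial Vowel Deletion: [fizoytid] → [fzoytd]
  result: [fzoytd]

1 then 2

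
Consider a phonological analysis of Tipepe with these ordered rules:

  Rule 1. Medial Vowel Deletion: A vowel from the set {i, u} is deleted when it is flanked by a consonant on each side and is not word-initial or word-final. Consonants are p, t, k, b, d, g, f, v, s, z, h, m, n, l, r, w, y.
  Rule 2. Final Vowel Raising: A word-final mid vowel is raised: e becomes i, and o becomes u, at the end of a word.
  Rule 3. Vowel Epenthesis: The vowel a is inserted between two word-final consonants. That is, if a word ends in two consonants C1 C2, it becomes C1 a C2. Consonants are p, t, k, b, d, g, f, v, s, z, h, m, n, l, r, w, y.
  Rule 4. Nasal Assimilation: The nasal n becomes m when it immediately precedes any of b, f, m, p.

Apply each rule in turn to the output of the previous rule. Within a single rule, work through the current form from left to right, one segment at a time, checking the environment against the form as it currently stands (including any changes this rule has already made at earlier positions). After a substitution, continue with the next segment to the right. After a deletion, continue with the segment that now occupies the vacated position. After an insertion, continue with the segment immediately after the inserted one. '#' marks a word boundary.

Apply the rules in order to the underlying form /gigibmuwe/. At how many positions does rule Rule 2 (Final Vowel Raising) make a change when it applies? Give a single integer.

1

Rule 1 Medial Vowel Deletion: [gigibmuwe] → [ggbmwe]
Rule 2 Final Vowel Raising: [ggbmwe] → [ggbmwi]
Rule 3 Vowel Epenthesis: no change — [ggbmwi]
Rule 4 Nasal Assimilation: no change — [ggbmwi]
Rule Rule 2 changed 1 position(s).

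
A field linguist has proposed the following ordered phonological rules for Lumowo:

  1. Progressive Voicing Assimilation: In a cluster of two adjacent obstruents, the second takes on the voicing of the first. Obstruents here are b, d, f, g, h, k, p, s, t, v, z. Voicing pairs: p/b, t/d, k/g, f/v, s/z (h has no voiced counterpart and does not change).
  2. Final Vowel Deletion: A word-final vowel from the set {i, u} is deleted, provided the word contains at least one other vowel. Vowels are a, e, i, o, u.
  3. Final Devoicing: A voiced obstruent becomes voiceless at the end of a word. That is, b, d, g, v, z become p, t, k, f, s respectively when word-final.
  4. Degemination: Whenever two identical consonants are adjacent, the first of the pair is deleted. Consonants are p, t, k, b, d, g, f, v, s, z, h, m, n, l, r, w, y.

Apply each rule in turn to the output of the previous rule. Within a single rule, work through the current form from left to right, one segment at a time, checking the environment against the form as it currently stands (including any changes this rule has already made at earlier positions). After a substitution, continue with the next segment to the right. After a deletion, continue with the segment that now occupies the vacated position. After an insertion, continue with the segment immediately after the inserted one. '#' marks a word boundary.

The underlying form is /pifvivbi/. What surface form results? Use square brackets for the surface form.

1 Progressive Voicing Assimilation: [pifvivbi] → [piffivbi]
2 Final Vowel Deletion: [piffivbi] → [piffivb]
3 Final Devoicing: [piffivb] → [piffivp]
4 Degemination: [piffivp] → [pifivp]

[pifivp]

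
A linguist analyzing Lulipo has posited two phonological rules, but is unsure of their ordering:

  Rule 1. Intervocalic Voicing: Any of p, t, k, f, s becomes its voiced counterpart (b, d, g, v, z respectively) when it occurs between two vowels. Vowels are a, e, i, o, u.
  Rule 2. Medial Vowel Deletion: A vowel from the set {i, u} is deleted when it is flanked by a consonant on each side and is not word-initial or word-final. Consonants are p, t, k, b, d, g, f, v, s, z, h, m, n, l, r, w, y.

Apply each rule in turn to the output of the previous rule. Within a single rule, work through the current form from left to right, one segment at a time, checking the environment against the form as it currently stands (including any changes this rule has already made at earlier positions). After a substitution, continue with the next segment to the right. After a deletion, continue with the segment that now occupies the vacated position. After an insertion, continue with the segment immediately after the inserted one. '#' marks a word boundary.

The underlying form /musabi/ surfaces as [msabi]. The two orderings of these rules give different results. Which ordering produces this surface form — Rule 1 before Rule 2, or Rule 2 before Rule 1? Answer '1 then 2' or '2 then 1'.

Order 1 then 2:
  1 Intervocalic Voicing: [musabi] → [muzabi]
  2 Medial Vowel Deletion: [muzabi] → [mzabi]
  result: [mzabi]
Order 2 then 1:
  2 Medial Vowel Deletion: [musabi] → [msabi]
  1 Intervocalic Voicing: no change — [msabi]
  result: [msabi]

2 then 1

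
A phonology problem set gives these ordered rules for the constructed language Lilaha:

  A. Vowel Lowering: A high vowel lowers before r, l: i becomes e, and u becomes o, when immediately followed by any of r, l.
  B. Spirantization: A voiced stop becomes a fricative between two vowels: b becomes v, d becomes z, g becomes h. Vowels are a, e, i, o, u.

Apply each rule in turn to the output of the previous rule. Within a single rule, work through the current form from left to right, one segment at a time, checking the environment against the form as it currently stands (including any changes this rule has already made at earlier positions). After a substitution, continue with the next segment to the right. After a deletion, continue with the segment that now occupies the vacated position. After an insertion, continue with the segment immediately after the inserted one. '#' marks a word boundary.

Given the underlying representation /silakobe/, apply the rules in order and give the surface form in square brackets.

[selakove]

A Vowel Lowering: [silakobe] → [selakobe]
B Spirantization: [selakobe] → [selakove]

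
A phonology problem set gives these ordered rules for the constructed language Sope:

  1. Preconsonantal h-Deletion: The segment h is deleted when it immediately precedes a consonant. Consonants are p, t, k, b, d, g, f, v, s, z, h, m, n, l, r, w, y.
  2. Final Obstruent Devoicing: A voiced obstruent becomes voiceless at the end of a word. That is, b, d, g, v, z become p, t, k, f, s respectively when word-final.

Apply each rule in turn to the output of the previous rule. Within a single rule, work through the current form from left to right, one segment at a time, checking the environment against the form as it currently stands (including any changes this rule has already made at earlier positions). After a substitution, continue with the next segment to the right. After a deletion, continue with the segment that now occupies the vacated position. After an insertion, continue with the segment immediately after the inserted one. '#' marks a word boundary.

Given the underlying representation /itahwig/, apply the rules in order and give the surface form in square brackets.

[itawik]

1 Preconsonantal h-Deletion: [itahwig] → [itawig]
2 Final Obstruent Devoicing: [itawig] → [itawik]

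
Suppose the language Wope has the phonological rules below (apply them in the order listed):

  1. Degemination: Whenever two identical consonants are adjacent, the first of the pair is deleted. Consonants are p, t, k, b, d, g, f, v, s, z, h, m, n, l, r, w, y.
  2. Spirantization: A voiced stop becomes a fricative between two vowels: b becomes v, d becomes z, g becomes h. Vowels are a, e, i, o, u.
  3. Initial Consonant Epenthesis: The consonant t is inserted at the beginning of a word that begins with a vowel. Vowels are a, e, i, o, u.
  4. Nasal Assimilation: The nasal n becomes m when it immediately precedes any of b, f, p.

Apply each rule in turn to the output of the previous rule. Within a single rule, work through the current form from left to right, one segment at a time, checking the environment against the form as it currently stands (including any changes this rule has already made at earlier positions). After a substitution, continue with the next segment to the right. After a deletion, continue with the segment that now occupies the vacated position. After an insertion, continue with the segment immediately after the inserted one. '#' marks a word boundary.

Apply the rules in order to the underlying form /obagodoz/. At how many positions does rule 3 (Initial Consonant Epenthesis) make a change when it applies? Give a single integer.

1

1 Degemination: no change — [obagodoz]
2 Spirantization: [obagodoz] → [ovahozoz]
3 Initial Consonant Epenthesis: [ovahozoz] → [tovahozoz]
4 Nasal Assimilation: no change — [tovahozoz]
Rule 3 changed 1 position(s).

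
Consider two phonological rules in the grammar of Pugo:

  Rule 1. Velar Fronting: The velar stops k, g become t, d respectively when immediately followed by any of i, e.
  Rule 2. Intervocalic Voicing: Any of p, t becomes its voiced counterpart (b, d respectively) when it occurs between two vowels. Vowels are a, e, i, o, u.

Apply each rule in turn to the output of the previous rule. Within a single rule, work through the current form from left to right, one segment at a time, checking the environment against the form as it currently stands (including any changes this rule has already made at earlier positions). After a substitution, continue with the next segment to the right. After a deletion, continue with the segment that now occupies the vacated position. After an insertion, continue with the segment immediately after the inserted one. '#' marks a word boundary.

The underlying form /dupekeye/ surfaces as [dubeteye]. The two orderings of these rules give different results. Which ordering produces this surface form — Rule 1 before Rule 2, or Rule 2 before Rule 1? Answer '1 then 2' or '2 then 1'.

Order 1 then 2:
  1 Velar Fronting: [dupekeye] → [dupeteye]
  2 Intervocalic Voicing: [dupeteye] → [dubedeye]
  result: [dubedeye]
Order 2 then 1:
  2 Intervocalic Voicing: [dupekeye] → [dubekeye]
  1 Velar Fronting: [dubekeye] → [dubeteye]
  result: [dubeteye]

2 then 1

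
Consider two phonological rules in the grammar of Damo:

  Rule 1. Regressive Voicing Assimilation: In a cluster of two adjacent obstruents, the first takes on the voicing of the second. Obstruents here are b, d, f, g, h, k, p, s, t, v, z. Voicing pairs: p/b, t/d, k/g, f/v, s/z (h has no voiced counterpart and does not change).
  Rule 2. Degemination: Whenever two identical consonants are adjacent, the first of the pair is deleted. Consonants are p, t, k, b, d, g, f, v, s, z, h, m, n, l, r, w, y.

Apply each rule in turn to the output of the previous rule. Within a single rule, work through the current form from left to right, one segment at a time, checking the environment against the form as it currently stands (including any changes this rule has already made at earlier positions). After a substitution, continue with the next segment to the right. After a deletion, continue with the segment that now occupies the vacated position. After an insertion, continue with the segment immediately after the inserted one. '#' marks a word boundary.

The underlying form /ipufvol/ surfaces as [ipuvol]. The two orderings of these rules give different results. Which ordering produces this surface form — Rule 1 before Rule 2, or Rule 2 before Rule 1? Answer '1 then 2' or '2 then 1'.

Order 1 then 2:
  1 Regressive Voicing Assimilation: [ipufvol] → [ipuvvol]
  2 Degemination: [ipuvvol] → [ipuvol]
  result: [ipuvol]
Order 2 then 1:
  2 Degemination: no change — [ipufvol]
  1 Regressive Voicing Assimilation: [ipufvol] → [ipuvvol]
  result: [ipuvvol]

1 then 2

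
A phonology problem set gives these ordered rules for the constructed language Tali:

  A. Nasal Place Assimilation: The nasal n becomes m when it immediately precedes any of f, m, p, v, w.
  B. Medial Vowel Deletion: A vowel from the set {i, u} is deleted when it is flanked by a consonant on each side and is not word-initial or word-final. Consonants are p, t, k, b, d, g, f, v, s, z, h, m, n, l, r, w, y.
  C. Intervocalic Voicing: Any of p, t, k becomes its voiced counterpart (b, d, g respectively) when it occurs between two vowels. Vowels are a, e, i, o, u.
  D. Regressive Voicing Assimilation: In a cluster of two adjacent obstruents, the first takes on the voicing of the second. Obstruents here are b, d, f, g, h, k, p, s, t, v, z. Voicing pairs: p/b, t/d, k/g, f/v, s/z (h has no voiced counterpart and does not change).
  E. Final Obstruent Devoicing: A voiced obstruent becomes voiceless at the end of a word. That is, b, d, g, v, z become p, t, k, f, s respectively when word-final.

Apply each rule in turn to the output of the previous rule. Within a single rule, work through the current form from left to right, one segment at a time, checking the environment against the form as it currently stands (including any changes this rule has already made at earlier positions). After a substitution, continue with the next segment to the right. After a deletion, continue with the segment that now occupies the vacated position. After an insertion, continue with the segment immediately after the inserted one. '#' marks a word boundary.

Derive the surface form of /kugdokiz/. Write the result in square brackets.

[ggdogs]

A Nasal Place Assimilation: no change — [kugdokiz]
B Medial Vowel Deletion: [kugdokiz] → [kgdokz]
C Intervocalic Voicing: no change — [kgdokz]
D Regressive Voicing Assimilation: [kgdokz] → [ggdogz]
E Final Obstruent Devoicing: [ggdogz] → [ggdogs]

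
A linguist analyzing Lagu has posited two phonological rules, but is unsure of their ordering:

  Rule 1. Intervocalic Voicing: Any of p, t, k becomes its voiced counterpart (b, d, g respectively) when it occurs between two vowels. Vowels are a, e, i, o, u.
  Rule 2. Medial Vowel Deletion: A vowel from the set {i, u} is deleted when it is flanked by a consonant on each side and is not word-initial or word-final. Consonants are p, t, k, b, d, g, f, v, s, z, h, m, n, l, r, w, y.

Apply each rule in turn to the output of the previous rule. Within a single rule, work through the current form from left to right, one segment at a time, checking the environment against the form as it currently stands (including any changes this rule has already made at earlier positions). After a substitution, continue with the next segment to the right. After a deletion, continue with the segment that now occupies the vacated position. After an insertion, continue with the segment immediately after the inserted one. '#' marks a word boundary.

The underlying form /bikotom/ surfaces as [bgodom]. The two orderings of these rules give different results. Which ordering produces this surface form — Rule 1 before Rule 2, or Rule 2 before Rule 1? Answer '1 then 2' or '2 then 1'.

Order 1 then 2:
  1 Intervocalic Voicing: [bikotom] → [bigodom]
  2 Medial Vowel Deletion: [bigodom] → [bgodom]
  result: [bgodom]
Order 2 then 1:
  2 Medial Vowel Deletion: [bikotom] → [bkotom]
  1 Intervocalic Voicing: [bkotom] → [bkodom]
  result: [bkodom]

1 then 2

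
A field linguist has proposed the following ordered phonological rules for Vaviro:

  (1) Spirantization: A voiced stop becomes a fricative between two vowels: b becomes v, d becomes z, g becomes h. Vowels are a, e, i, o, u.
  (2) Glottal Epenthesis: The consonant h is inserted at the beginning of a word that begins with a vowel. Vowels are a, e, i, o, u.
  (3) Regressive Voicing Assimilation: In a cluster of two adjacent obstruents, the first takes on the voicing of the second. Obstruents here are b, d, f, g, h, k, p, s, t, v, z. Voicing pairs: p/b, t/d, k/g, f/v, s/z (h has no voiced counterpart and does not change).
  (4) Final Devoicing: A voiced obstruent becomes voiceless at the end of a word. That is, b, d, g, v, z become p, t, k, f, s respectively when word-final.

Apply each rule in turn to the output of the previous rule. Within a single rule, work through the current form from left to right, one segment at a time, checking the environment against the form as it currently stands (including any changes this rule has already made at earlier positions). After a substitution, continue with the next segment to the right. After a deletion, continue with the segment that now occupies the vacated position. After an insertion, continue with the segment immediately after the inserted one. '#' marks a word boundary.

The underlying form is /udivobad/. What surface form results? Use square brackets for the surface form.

(1) Spirantization: [udivobad] → [uzivovad]
(2) Glottal Epenthesis: [uzivovad] → [huzivovad]
(3) Regressive Voicing Assimilation: no change — [huzivovad]
(4) Final Devoicing: [huzivovad] → [huzivovat]

[huzivovat]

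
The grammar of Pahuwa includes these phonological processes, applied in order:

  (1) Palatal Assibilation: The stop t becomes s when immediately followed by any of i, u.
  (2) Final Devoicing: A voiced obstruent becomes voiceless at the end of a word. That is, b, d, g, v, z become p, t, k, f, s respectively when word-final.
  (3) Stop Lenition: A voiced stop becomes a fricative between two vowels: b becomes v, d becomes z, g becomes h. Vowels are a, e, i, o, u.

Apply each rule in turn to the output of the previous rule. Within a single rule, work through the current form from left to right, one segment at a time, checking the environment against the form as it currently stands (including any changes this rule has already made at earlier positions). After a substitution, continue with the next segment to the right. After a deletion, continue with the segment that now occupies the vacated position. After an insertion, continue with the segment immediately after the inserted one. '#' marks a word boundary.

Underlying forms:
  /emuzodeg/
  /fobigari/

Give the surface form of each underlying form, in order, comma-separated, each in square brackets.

/emuzodeg/:
  (1) Palatal Assibilation: no change — [emuzodeg]
  (2) Final Devoicing: [emuzodeg] → [emuzodek]
  (3) Stop Lenition: [emuzodek] → [emuzozek]
/fobigari/:
  (1) Palatal Assibilation: no change — [fobigari]
  (2) Final Devoicing: no change — [fobigari]
  (3) Stop Lenition: [fobigari] → [fovihari]

[emuzozek], [fovihari]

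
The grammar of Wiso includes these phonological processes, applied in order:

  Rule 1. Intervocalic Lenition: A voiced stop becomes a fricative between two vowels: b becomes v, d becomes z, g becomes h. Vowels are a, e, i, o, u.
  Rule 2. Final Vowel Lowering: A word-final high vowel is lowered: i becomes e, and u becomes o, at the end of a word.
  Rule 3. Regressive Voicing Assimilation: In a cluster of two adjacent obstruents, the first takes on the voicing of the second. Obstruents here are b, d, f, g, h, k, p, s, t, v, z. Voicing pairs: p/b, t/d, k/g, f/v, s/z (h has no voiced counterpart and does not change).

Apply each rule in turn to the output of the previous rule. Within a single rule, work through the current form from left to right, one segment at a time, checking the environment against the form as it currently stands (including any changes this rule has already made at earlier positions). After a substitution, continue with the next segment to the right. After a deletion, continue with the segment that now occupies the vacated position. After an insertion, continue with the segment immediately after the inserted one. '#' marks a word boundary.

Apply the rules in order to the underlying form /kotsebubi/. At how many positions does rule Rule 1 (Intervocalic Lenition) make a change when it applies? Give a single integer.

2

Rule 1 Intervocalic Lenition: [kotsebubi] → [kotsevuvi]
Rule 2 Final Vowel Lowering: [kotsevuvi] → [kotsevuve]
Rule 3 Regressive Voicing Assimilation: no change — [kotsevuve]
Rule Rule 1 changed 2 position(s).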